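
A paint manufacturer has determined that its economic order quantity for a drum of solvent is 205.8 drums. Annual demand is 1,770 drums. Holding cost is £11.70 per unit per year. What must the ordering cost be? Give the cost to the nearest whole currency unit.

S ≈ £140

Invert the EOQ relation Q*² = 2DS/H.
From Q* = √(2DS/H): S = Q*²H / (2D) = 205.8² × 11.7 / (2 × 1,770) = 139.9824.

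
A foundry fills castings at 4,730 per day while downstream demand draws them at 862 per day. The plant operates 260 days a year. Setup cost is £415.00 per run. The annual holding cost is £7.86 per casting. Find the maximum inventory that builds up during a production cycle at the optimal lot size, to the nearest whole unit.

Annual demand D = 862 × 260 = 224,120.
Production build-up factor (1 − d/p) = 1 − 862/4,730 = 0.8178.
Q* = √(2DS / (H(1 − d/p))) = √(2 × 224,120 × 415 / (7.86 × 0.8178)).
= √(186,019,600 / 6.4276) ≈ 5379.667.
Maximum inventory = Q*(1 − d/p) = 5379.667 × 0.8178 ≈ 4399.271.

I_max ≈ 4,399 castings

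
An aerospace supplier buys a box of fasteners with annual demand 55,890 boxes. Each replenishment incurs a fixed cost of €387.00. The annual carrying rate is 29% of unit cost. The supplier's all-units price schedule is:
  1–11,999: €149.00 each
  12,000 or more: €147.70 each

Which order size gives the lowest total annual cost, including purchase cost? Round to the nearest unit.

Q* ≈ 1,001 boxes

Holding cost per unit per year at price C is H = 0.29·C.
Evaluate total cost at each tier's feasible EOQ or, if the EOQ is below the tier, at the tier's minimum quantity.
EOQ at €149.00 = 1000.6 (feasible in tier 1): TC = 55,890×€149.00 + (55,890/1000.6)×387 + (1000.6/2)×0.29×€149.00 = €8,370,844.42.
EOQ at €147.70 = 1005.0 < 12000, so use break Q=12000: TC = 55,890×€147.70 + (55,890/12000.0)×387 + (12000.0/2)×0.29×€147.70 = €8,513,753.45.
Lowest total cost is €8,370,844.42 at Q = 1000.6.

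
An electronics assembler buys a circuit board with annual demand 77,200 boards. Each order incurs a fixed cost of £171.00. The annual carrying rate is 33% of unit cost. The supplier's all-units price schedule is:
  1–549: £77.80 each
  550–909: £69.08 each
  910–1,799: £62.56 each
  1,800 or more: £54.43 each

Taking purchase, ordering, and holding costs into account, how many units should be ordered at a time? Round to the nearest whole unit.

Q* ≈ 1,800 boards

Holding cost per unit per year at price C is H = 0.33·C.
Evaluate total cost at each tier's feasible EOQ or, if the EOQ is below the tier, at the tier's minimum quantity.
Tier 1 (£77.80): EOQ = 1014.1 exceeds tier's upper bound 549, so this tier is dominated.
Tier 2 (£69.08): EOQ = 1076.2 exceeds tier's upper bound 909, so this tier is dominated.
EOQ at £62.56 = 1130.9 (feasible in tier 3): TC = 77,200×£62.56 + (77,200/1130.9)×171 + (1130.9/2)×0.33×£62.56 = £4,852,978.78.
EOQ at £54.43 = 1212.4 < 1800, so use break Q=1800: TC = 77,200×£54.43 + (77,200/1800.0)×171 + (1800.0/2)×0.33×£54.43 = £4,225,495.71.
Lowest total cost is £4,225,495.71 at Q = 1800.0.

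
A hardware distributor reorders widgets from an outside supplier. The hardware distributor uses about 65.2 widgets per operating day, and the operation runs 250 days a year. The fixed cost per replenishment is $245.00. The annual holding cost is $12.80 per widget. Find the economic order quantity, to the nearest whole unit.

Annual demand D = 65.2 × 250 = 16,300.
EOQ = √(2DS / H) = √(2 × 16,300 × 245 / 12.8).
= √(7,987,000 / 12.8) = √623,984.375 ≈ 789.927.

Q* ≈ 790 widgets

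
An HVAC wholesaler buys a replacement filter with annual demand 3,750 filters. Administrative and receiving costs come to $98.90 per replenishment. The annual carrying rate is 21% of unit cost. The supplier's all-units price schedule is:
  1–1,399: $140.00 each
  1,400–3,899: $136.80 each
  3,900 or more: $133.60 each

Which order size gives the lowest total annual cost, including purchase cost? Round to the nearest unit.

Q* ≈ 159 filters

Holding cost per unit per year at price C is H = 0.21·C.
Evaluate total cost at each tier's feasible EOQ or, if the EOQ is below the tier, at the tier's minimum quantity.
EOQ at $140.00 = 158.8 (feasible in tier 1): TC = 3,750×$140.00 + (3,750/158.8)×98.9 + (158.8/2)×0.21×$140.00 = $529,669.84.
EOQ at $136.80 = 160.7 < 1400, so use break Q=1400: TC = 3,750×$136.80 + (3,750/1400.0)×98.9 + (1400.0/2)×0.21×$136.80 = $533,374.51.
EOQ at $133.60 = 162.6 < 3900, so use break Q=3900: TC = 3,750×$133.60 + (3,750/3900.0)×98.9 + (3900.0/2)×0.21×$133.60 = $555,804.30.
Lowest total cost is $529,669.84 at Q = 158.8.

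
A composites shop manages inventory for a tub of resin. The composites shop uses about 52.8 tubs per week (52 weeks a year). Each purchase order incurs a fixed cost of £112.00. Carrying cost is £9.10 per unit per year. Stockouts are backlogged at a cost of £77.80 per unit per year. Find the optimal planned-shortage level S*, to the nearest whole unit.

Annual demand D = 52.8 × 52 = 2,745.6.
With planned backorders, Q* = √(2DS/H) · √((H+B)/B).
√(2DS/H) = √(2 × 2,745.6 × 112 / 9.1) = 259.969.
√((H+B)/B) = √((9.1+77.8)/77.8) = 1.0569.
Q* ≈ 274.753.
S* = Q* · H/(H+B) = 274.753 × 9.1/86.9 ≈ 28.772.

S* ≈ 29 tubs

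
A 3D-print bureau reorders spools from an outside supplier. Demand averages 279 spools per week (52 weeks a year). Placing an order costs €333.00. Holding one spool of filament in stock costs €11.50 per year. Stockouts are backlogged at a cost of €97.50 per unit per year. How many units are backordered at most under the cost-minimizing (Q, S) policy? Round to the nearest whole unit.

Annual demand D = 279 × 52 = 14,508.
With planned backorders, Q* = √(2DS/H) · √((H+B)/B).
√(2DS/H) = √(2 × 14,508 × 333 / 11.5) = 916.626.
√((H+B)/B) = √((11.5+97.5)/97.5) = 1.0573.
Q* ≈ 969.177.
S* = Q* · H/(H+B) = 969.177 × 11.5/109 ≈ 102.253.

S* ≈ 102 spools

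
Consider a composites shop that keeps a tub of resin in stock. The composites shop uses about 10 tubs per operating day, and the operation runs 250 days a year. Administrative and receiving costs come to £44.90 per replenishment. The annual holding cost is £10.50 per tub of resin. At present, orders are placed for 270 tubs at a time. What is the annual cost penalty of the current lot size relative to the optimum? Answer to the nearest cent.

Extra cost ≈ £297.91 per year

Annual demand D = 10 × 250 = 2,500.
EOQ = √(2DS/H) = √(2 × 2,500 × 44.9 / 10.5) ≈ 146.22.
Cost at Q* = (D/Q*)S + (Q*/2)H = √(2DSH) ≈ £1,535.33.
Cost at Q = 270: (2,500/270)×44.9 + (270/2)×10.5 = £415.74 + £1,417.50 = £1,833.24.
Excess = £1,833.24 − £1,535.33 = £297.91.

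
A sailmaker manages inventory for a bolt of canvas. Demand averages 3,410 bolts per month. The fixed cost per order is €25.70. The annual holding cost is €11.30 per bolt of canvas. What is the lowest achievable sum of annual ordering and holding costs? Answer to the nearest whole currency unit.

TC* ≈ €4,875

Annual demand D = 3,410 × 12 = 40,920.
EOQ = √(2DS/H) = √(2 × 40,920 × 25.7 / 11.3) ≈ 431.43.
At Q*, ordering cost (D/Q*)S equals holding cost (Q*/2)H, each = √(DSH/2).
Minimum total = √(2DSH) = √(2 × 40,920 × 25.7 × 11.3) ≈ 4875.157.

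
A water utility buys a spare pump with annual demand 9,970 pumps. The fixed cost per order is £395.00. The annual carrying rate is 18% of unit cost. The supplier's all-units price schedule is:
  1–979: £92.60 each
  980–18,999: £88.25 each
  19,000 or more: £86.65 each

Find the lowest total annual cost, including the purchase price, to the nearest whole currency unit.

TC* ≈ £891,655

Holding cost per unit per year at price C is H = 0.18·C.
Evaluate total cost at each tier's feasible EOQ or, if the EOQ is below the tier, at the tier's minimum quantity.
EOQ at £92.60 = 687.4 (feasible in tier 1): TC = 9,970×£92.60 + (9,970/687.4)×395 + (687.4/2)×0.18×£92.60 = £934,679.84.
EOQ at £88.25 = 704.2 < 980, so use break Q=980: TC = 9,970×£88.25 + (9,970/980.0)×395 + (980.0/2)×0.18×£88.25 = £891,654.67.
EOQ at £86.65 = 710.6 < 19000, so use break Q=19000: TC = 9,970×£86.65 + (9,970/19000.0)×395 + (19000.0/2)×0.18×£86.65 = £1,012,279.27.
Lowest total cost among the candidates is at Q = 980.0.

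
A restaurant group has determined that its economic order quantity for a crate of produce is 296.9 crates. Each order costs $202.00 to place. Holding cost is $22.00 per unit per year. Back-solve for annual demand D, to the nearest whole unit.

D ≈ 4,800 crates per year

Invert the EOQ relation Q*² = 2DS/H.
From Q* = √(2DS/H): D = Q*²H / (2S) = 296.9² × 22 / (2 × 202) = 4800.226.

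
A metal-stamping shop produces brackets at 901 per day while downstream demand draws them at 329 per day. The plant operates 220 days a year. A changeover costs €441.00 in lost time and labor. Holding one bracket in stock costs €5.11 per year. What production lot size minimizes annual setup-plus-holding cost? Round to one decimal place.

Q* ≈ 4,436.1 brackets

Annual demand D = 329 × 220 = 72,380.
Production build-up factor (1 − d/p) = 1 − 329/901 = 0.6349.
Q* = √(2DS / (H(1 − d/p))) = √(2 × 72,380 × 441 / (5.11 × 0.6349)).
= √(63,839,160 / 3.2441) ≈ 4436.061.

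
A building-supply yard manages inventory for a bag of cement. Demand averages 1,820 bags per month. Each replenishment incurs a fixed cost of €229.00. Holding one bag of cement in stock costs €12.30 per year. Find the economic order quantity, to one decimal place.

Annual demand D = 1,820 × 12 = 21,840.
EOQ = √(2DS / H) = √(2 × 21,840 × 229 / 12.3).
= √(10,002,720 / 12.3) = √813,229.2683 ≈ 901.792.

Q* ≈ 901.8 bags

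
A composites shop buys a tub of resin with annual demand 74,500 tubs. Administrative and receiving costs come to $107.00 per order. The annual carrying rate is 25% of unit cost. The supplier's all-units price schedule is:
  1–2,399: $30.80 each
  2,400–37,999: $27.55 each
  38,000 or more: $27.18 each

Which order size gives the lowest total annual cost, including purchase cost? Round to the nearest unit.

Q* ≈ 2,400 tubs

Holding cost per unit per year at price C is H = 0.25·C.
Evaluate total cost at each tier's feasible EOQ or, if the EOQ is below the tier, at the tier's minimum quantity.
EOQ at $30.80 = 1438.9 (feasible in tier 1): TC = 74,500×$30.80 + (74,500/1438.9)×107 + (1438.9/2)×0.25×$30.80 = $2,305,679.76.
EOQ at $27.55 = 1521.4 < 2400, so use break Q=2400: TC = 74,500×$27.55 + (74,500/2400.0)×107 + (2400.0/2)×0.25×$27.55 = $2,064,061.46.
EOQ at $27.18 = 1531.8 < 38000, so use break Q=38000: TC = 74,500×$27.18 + (74,500/38000.0)×107 + (38000.0/2)×0.25×$27.18 = $2,154,224.78.
Lowest total cost is $2,064,061.46 at Q = 2400.0.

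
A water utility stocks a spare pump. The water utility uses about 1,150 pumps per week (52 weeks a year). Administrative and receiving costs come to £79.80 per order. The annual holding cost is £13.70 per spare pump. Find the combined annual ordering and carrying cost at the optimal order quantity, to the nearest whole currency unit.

Annual demand D = 1,150 × 52 = 59,800.
EOQ = √(2DS/H) = √(2 × 59,800 × 79.8 / 13.7) ≈ 834.65.
At Q*, ordering cost (D/Q*)S equals holding cost (Q*/2)H, each = √(DSH/2).
Minimum total = √(2DSH) = √(2 × 59,800 × 79.8 × 13.7) ≈ 11434.767.

TC* ≈ £11,435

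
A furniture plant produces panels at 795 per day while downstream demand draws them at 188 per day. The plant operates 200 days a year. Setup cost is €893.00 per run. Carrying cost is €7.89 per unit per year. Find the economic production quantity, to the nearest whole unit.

Q* ≈ 3,339 panels

Annual demand D = 188 × 200 = 37,600.
Production build-up factor (1 − d/p) = 1 − 188/795 = 0.7635.
Q* = √(2DS / (H(1 − d/p))) = √(2 × 37,600 × 893 / (7.89 × 0.7635)).
= √(67,153,600 / 6.0242) ≈ 3338.761.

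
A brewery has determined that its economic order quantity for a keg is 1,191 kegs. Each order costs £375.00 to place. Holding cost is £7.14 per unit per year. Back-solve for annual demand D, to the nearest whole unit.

Invert the EOQ relation Q*² = 2DS/H.
From Q* = √(2DS/H): D = Q*²H / (2S) = 1,191² × 7.14 / (2 × 375) = 13503.939.

D ≈ 13,504 kegs per year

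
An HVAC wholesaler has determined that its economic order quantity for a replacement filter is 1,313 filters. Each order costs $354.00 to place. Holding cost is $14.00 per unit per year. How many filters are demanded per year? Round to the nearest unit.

Squaring Q* = √(2DS/H) gives Q*² = 2DS/H.
From Q* = √(2DS/H): D = Q*²H / (2S) = 1,313² × 14 / (2 × 354) = 34089.782.

D ≈ 34,090 filters per year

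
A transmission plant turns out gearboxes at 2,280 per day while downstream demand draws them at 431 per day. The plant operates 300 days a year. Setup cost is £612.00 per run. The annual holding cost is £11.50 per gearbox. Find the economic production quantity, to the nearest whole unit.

Annual demand D = 431 × 300 = 129,300.
Production build-up factor (1 − d/p) = 1 − 431/2,280 = 0.8110.
Q* = √(2DS / (H(1 − d/p))) = √(2 × 129,300 × 612 / (11.5 × 0.8110)).
= √(158,263,200 / 9.3261) ≈ 4119.457.

Q* ≈ 4,119 gearboxes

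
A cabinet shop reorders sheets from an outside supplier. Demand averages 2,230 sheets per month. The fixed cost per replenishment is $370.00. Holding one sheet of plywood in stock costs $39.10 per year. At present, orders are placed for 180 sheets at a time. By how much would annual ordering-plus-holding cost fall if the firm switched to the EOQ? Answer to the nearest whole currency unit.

Annual demand D = 2,230 × 12 = 26,760.
EOQ = √(2DS/H) = √(2 × 26,760 × 370 / 39.1) ≈ 711.66.
Cost at Q* = (D/Q*)S + (Q*/2)H = √(2DSH) ≈ $27,825.78.
Cost at Q = 180: (26,760/180)×370 + (180/2)×39.1 = $55,006.67 + $3,519.00 = $58,525.67.
Excess = $58,525.67 − $27,825.78 = $30,699.89.

Extra cost ≈ $30,700 per year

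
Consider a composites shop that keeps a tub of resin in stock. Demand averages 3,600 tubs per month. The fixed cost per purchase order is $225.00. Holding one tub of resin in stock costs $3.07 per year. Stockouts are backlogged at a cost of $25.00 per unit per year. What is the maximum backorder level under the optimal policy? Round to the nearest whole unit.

S* ≈ 292 tubs

Annual demand D = 3,600 × 12 = 43,200.
With planned backorders, Q* = √(2DS/H) · √((H+B)/B).
√(2DS/H) = √(2 × 43,200 × 225 / 3.07) = 2516.396.
√((H+B)/B) = √((3.07+25)/25) = 1.0596.
Q* ≈ 2666.430.
S* = Q* · H/(H+B) = 2666.430 × 3.07/28.07 ≈ 291.626.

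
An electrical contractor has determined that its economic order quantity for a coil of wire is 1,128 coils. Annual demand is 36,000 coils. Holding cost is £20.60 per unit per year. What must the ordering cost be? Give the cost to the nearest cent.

Invert the EOQ relation Q*² = 2DS/H.
From Q* = √(2DS/H): S = Q*²H / (2D) = 1,128² × 20.6 / (2 × 36,000) = 364.0432.

S ≈ £364.04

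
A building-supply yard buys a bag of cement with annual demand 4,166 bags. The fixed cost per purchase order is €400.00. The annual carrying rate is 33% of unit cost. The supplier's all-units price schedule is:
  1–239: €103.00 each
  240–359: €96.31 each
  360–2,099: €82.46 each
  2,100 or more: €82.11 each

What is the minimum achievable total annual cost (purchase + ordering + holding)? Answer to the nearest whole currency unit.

TC* ≈ €353,055

Holding cost per unit per year at price C is H = 0.33·C.
Evaluate total cost at each tier's feasible EOQ or, if the EOQ is below the tier, at the tier's minimum quantity.
Tier 1 (€103.00): EOQ = 313.1 exceeds tier's upper bound 239, so this tier is dominated.
EOQ at €96.31 = 323.8 (feasible in tier 2): TC = 4,166×€96.31 + (4,166/323.8)×400 + (323.8/2)×0.33×€96.31 = €411,519.40.
EOQ at €82.46 = 350.0 < 360, so use break Q=360: TC = 4,166×€82.46 + (4,166/360.0)×400 + (360.0/2)×0.33×€82.46 = €353,055.37.
EOQ at €82.11 = 350.7 < 2100, so use break Q=2100: TC = 4,166×€82.11 + (4,166/2100.0)×400 + (2100.0/2)×0.33×€82.11 = €371,314.90.
Lowest total cost among the candidates is at Q = 360.0.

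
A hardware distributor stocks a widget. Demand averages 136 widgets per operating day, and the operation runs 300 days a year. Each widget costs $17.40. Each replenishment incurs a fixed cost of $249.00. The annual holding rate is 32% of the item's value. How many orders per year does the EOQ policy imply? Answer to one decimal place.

Annual demand D = 136 × 300 = 40,800.
Holding cost H = 0.32 × $17.40 = $5.5680 per unit per year.
The optimal lot size = √(2DS/H) = √(2 × 40,800 × 249 / 5.568) ≈ 1910.27.
Orders per year = D / Q* = 40,800 / 1910.27 ≈ 21.358.

N ≈ 21.4 orders per year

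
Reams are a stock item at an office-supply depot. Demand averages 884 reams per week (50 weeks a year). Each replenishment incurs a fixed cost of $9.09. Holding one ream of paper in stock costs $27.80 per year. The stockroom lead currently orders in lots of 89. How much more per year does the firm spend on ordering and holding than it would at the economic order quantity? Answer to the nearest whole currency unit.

Extra cost ≈ $1,025 per year

Annual demand D = 884 × 50 = 44,200.
EOQ = √(2DS/H) = √(2 × 44,200 × 9.09 / 27.8) ≈ 170.01.
Cost at Q* = (D/Q*)S + (Q*/2)H = √(2DSH) ≈ $4,726.40.
Cost at Q = 89: (44,200/89)×9.09 + (89/2)×27.8 = $4,514.36 + $1,237.10 = $5,751.46.
Excess = $5,751.46 − $4,726.40 = $1,025.06.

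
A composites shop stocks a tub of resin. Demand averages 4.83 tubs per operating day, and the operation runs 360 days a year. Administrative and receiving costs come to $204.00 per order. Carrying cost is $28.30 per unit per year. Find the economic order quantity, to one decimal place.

Annual demand D = 4.83 × 360 = 1,738.8.
EOQ = √(2DS / H) = √(2 × 1,738.8 × 204 / 28.3).
= √(709,430.4 / 28.3) = √25,068.212 ≈ 158.329.

Q* ≈ 158.3 tubs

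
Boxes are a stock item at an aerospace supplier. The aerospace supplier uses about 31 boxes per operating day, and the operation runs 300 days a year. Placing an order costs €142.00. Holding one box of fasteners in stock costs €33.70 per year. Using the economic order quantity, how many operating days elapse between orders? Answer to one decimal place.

Annual demand D = 31 × 300 = 9,300.
EOQ = √(2DS/H) = √(2 × 9,300 × 142 / 33.7) ≈ 279.95.
Cycle time = Q*/D × 300 = 279.95 / 9,300 × 300 ≈ 9.031 days.

T ≈ 9.0 days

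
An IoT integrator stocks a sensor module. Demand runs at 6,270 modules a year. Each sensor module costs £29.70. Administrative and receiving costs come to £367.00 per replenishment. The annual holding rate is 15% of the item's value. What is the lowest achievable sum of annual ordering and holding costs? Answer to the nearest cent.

TC* ≈ £4,527.99

Holding cost H = 0.15 × £29.70 = £4.4550 per unit per year.
The optimal lot size = √(2DS/H) = √(2 × 6,270 × 367 / 4.455) ≈ 1016.38.
At the optimum the two cost components are equal, so total cost = 2·(Q*/2)H = Q*·H.
Minimum total = √(2DSH) = √(2 × 6,270 × 367 × 4.455) ≈ 4527.992.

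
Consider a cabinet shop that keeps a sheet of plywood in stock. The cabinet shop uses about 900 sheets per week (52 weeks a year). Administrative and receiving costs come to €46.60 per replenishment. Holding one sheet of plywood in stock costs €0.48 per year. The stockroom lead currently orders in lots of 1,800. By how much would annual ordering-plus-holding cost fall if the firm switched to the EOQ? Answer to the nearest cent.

Annual demand D = 900 × 52 = 46,800.
EOQ = √(2DS/H) = √(2 × 46,800 × 46.6 / 0.48) ≈ 3014.47.
Cost at Q* = (D/Q*)S + (Q*/2)H = √(2DSH) ≈ €1,446.94.
Cost at Q = 1,800: (46,800/1,800)×46.6 + (1,800/2)×0.48 = €1,211.60 + €432.00 = €1,643.60.
Excess = €1,643.60 − €1,446.94 = €196.66.

Extra cost ≈ €196.66 per year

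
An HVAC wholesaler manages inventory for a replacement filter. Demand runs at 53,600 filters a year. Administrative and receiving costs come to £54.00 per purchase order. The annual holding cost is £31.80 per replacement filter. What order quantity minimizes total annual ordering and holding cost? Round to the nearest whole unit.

Q* ≈ 427 filters

EOQ = √(2DS / H) = √(2 × 53,600 × 54 / 31.8).
= √(5,788,800 / 31.8) = √182,037.7358 ≈ 426.659.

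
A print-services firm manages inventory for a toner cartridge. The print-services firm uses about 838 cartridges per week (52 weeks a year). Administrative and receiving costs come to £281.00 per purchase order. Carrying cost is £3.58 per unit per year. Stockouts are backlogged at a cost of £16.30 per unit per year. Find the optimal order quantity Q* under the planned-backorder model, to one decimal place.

Q* ≈ 2,888.4 cartridges

Annual demand D = 838 × 52 = 43,576.
With planned backorders, Q* = √(2DS/H) · √((H+B)/B).
√(2DS/H) = √(2 × 43,576 × 281 / 3.58) = 2615.474.
√((H+B)/B) = √((3.58+16.3)/16.3) = 1.1044.
Q* ≈ 2888.449.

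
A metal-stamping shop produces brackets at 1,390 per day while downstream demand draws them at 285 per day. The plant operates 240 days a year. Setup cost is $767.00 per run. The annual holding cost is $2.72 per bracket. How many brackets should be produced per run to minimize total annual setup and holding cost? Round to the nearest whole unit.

Q* ≈ 6,966 brackets

Annual demand D = 285 × 240 = 68,400.
Production build-up factor (1 − d/p) = 1 − 285/1,390 = 0.7950.
Q* = √(2DS / (H(1 − d/p))) = √(2 × 68,400 × 767 / (2.72 × 0.7950)).
= √(104,925,600 / 2.1623) ≈ 6965.985.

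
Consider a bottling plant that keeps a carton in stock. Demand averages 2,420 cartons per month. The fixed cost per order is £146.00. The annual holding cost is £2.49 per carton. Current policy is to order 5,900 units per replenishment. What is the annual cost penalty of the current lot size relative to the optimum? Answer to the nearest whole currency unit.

Extra cost ≈ £3,469 per year

Annual demand D = 2,420 × 12 = 29,040.
EOQ = √(2DS/H) = √(2 × 29,040 × 146 / 2.49) ≈ 1845.40.
Cost at Q* = (D/Q*)S + (Q*/2)H = √(2DSH) ≈ £4,595.04.
Cost at Q = 5,900: (29,040/5,900)×146 + (5,900/2)×2.49 = £718.62 + £7,345.50 = £8,064.12.
Excess = £8,064.12 − £4,595.04 = £3,469.08.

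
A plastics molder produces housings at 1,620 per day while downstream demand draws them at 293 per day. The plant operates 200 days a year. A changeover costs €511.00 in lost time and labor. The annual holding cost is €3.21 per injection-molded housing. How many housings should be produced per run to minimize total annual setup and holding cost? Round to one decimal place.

Annual demand D = 293 × 200 = 58,600.
Production build-up factor (1 − d/p) = 1 − 293/1,620 = 0.8191.
Q* = √(2DS / (H(1 − d/p))) = √(2 × 58,600 × 511 / (3.21 × 0.8191)).
= √(59,889,200 / 2.6294) ≈ 4772.476.

Q* ≈ 4,772.5 housings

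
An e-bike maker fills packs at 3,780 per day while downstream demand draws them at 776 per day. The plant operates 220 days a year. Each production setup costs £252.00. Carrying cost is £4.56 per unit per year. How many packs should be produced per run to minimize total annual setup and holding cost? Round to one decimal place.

Q* ≈ 4,872.7 packs

Annual demand D = 776 × 220 = 170,720.
Production build-up factor (1 − d/p) = 1 − 776/3,780 = 0.7947.
Q* = √(2DS / (H(1 − d/p))) = √(2 × 170,720 × 252 / (4.56 × 0.7947)).
= √(86,042,880 / 3.6239) ≈ 4872.715.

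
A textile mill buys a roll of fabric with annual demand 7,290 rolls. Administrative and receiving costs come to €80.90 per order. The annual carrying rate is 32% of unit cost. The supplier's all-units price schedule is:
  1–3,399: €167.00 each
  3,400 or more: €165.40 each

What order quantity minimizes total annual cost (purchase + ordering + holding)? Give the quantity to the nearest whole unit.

Holding cost per unit per year at price C is H = 0.32·C.
Evaluate total cost at each tier's feasible EOQ or, if the EOQ is below the tier, at the tier's minimum quantity.
EOQ at €167.00 = 148.6 (feasible in tier 1): TC = 7,290×€167.00 + (7,290/148.6)×80.9 + (148.6/2)×0.32×€167.00 = €1,225,369.37.
EOQ at €165.40 = 149.3 < 3400, so use break Q=3400: TC = 7,290×€165.40 + (7,290/3400.0)×80.9 + (3400.0/2)×0.32×€165.40 = €1,295,917.06.
Lowest total cost is €1,225,369.37 at Q = 148.6.

Q* ≈ 149 rolls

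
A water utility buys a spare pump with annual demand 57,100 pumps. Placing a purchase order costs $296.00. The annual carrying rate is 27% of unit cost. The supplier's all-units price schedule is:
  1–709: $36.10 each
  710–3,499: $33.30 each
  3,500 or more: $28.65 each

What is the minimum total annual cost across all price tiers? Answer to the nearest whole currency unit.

TC* ≈ $1,654,281

Holding cost per unit per year at price C is H = 0.27·C.
For each price level, check whether its EOQ is feasible; otherwise the best quantity at that price is the breakpoint.
Tier 1 ($36.10): EOQ = 1862.3 exceeds tier's upper bound 709, so this tier is dominated.
EOQ at $33.30 = 1939.0 (feasible in tier 2): TC = 57,100×$33.30 + (57,100/1939.0)×296 + (1939.0/2)×0.27×$33.30 = $1,918,863.43.
EOQ at $28.65 = 2090.4 < 3500, so use break Q=3500: TC = 57,100×$28.65 + (57,100/3500.0)×296 + (3500.0/2)×0.27×$28.65 = $1,654,281.15.
Lowest total cost among the candidates is at Q = 3500.0.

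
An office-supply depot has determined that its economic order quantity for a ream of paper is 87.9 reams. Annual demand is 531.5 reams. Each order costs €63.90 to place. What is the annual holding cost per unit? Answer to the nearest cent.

H ≈ €8.79

Squaring Q* = √(2DS/H) gives Q*² = 2DS/H.
From Q* = √(2DS/H): H = 2DS / Q*² = 2 × 531.5 × 63.9 / 87.9² = 8.7914.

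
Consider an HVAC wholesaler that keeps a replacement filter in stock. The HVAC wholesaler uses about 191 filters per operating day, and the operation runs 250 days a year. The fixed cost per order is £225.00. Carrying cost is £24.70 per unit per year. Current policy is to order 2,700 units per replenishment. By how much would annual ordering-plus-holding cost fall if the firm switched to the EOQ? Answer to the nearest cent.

Annual demand D = 191 × 250 = 47,750.
EOQ = √(2DS/H) = √(2 × 47,750 × 225 / 24.7) ≈ 932.71.
Cost at Q* = (D/Q*)S + (Q*/2)H = √(2DSH) ≈ £23,037.82.
Cost at Q = 2,700: (47,750/2,700)×225 + (2,700/2)×24.7 = £3,979.17 + £33,345.00 = £37,324.17.
Excess = £37,324.17 − £23,037.82 = £14,286.34.

Extra cost ≈ £14,286.34 per year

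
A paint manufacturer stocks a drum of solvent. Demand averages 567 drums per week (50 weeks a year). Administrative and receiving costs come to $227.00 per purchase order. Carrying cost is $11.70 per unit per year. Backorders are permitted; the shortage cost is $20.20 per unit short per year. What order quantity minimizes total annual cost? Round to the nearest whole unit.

Q* ≈ 1,318 drums

Annual demand D = 567 × 50 = 28,350.
With planned backorders, Q* = √(2DS/H) · √((H+B)/B).
√(2DS/H) = √(2 × 28,350 × 227 / 11.7) = 1048.846.
√((H+B)/B) = √((11.7+20.2)/20.2) = 1.2567.
Q* ≈ 1318.048.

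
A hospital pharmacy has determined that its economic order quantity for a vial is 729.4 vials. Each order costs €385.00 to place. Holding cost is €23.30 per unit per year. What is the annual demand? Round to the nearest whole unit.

The basic EOQ model gives Q* = √(2DS/H); rearrange for the unknown.
From Q* = √(2DS/H): D = Q*²H / (2S) = 729.4² × 23.3 / (2 × 385) = 16098.919.

D ≈ 16,099 vials per year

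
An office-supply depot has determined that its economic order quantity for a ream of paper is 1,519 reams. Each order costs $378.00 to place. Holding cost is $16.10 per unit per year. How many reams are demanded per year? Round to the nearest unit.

D ≈ 49,138 reams per year

Squaring Q* = √(2DS/H) gives Q*² = 2DS/H.
From Q* = √(2DS/H): D = Q*²H / (2S) = 1,519² × 16.1 / (2 × 378) = 49138.244.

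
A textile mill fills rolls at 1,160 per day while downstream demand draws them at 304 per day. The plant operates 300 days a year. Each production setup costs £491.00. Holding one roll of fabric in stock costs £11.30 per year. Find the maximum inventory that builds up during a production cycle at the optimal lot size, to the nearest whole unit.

Annual demand D = 304 × 300 = 91,200.
Production build-up factor (1 − d/p) = 1 − 304/1,160 = 0.7379.
Q* = √(2DS / (H(1 − d/p))) = √(2 × 91,200 × 491 / (11.3 × 0.7379)).
= √(89,558,400 / 8.3386) ≈ 3277.223.
Maximum inventory = Q*(1 − d/p) = 3277.223 × 0.7379 ≈ 2418.365.

I_max ≈ 2,418 rolls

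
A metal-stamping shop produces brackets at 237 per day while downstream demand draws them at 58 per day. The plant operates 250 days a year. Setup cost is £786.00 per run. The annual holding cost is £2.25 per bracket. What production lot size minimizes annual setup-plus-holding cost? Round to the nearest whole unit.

Annual demand D = 58 × 250 = 14,500.
Production build-up factor (1 − d/p) = 1 − 58/237 = 0.7553.
Q* = √(2DS / (H(1 − d/p))) = √(2 × 14,500 × 786 / (2.25 × 0.7553)).
= √(22,794,000 / 1.6994) ≈ 3662.408.

Q* ≈ 3,662 brackets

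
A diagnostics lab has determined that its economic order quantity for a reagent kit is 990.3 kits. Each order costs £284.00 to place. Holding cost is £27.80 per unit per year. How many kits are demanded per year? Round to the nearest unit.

The basic EOQ model gives Q* = √(2DS/H); rearrange for the unknown.
From Q* = √(2DS/H): D = Q*²H / (2S) = 990.3² × 27.8 / (2 × 284) = 47998.760.

D ≈ 47,999 kits per year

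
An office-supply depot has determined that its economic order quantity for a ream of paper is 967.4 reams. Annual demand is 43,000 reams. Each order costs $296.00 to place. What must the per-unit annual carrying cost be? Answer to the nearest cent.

H ≈ $27.20

The basic EOQ model gives Q* = √(2DS/H); rearrange for the unknown.
From Q* = √(2DS/H): H = 2DS / Q*² = 2 × 43,000 × 296 / 967.4² = 27.2006.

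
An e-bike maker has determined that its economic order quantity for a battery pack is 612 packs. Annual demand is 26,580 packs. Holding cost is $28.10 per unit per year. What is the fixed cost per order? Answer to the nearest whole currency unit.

S ≈ $198

Squaring Q* = √(2DS/H) gives Q*² = 2DS/H.
From Q* = √(2DS/H): S = Q*²H / (2D) = 612² × 28.1 / (2 × 26,580) = 197.9813.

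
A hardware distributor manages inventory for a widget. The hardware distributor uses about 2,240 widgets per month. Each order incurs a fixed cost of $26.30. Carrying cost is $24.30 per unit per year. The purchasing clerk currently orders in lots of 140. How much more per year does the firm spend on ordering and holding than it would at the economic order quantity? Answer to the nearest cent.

Extra cost ≈ $889.07 per year

Annual demand D = 2,240 × 12 = 26,880.
EOQ = √(2DS/H) = √(2 × 26,880 × 26.3 / 24.3) ≈ 241.22.
Cost at Q* = (D/Q*)S + (Q*/2)H = √(2DSH) ≈ $5,861.53.
Cost at Q = 140: (26,880/140)×26.3 + (140/2)×24.3 = $5,049.60 + $1,701.00 = $6,750.60.
Excess = $6,750.60 − $5,861.53 = $889.07.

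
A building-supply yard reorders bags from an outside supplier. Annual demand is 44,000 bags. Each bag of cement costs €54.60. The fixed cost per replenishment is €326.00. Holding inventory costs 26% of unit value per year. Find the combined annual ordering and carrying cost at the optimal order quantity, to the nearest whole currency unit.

Holding cost H = 0.26 × €54.60 = €14.1960 per unit per year.
Q* = √(2DS/H) = √(2 × 44,000 × 326 / 14.196) ≈ 1421.57.
At Q*, ordering cost (D/Q*)S equals holding cost (Q*/2)H, each = √(DSH/2).
Minimum total = √(2DSH) = √(2 × 44,000 × 326 × 14.196) ≈ 20180.556.

TC* ≈ €20,181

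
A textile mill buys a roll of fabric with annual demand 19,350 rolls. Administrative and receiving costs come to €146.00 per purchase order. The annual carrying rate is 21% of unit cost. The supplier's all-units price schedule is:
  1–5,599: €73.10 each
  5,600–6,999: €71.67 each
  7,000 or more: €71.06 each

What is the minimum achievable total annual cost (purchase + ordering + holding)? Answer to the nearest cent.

Holding cost per unit per year at price C is H = 0.21·C.
Candidates are each tier's EOQ (if it falls in that tier) and each price-break quantity.
EOQ at €73.10 = 606.7 (feasible in tier 1): TC = 19,350×€73.10 + (19,350/606.7)×146 + (606.7/2)×0.21×€73.10 = €1,423,798.23.
EOQ at €71.67 = 612.7 < 5600, so use break Q=5600: TC = 19,350×€71.67 + (19,350/5600.0)×146 + (5600.0/2)×0.21×€71.67 = €1,429,460.94.
EOQ at €71.06 = 615.3 < 7000, so use break Q=7000: TC = 19,350×€71.06 + (19,350/7000.0)×146 + (7000.0/2)×0.21×€71.06 = €1,427,643.69.
Lowest total cost among the candidates is at Q = 606.7.

TC* ≈ €1,423,798.23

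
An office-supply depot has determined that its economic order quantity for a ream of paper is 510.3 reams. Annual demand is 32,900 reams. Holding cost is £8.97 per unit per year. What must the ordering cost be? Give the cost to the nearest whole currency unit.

S ≈ £35

Squaring Q* = √(2DS/H) gives Q*² = 2DS/H.
From Q* = √(2DS/H): S = Q*²H / (2D) = 510.3² × 8.97 / (2 × 32,900) = 35.4991.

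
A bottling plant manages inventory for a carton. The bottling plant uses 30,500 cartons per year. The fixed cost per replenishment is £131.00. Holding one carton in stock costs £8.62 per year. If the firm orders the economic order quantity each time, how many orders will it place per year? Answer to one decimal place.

N ≈ 31.7 orders per year

The optimal lot size = √(2DS/H) = √(2 × 30,500 × 131 / 8.62) ≈ 962.82.
Orders per year = D / Q* = 30,500 / 962.82 ≈ 31.678.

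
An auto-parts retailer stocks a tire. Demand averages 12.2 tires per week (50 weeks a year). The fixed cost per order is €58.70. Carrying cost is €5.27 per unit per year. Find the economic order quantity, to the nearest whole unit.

Annual demand D = 12.2 × 50 = 610.
EOQ = √(2DS / H) = √(2 × 610 × 58.7 / 5.27).
= √(71,614 / 5.27) = √13,588.9943 ≈ 116.572.

Q* ≈ 117 tires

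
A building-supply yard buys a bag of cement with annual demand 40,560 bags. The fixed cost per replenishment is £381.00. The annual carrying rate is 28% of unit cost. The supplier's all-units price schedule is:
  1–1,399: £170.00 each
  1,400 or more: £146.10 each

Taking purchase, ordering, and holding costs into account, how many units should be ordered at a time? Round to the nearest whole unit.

Q* ≈ 1,400 bags

Holding cost per unit per year at price C is H = 0.28·C.
For each price level, check whether its EOQ is feasible; otherwise the best quantity at that price is the breakpoint.
EOQ at £170.00 = 805.8 (feasible in tier 1): TC = 40,560×£170.00 + (40,560/805.8)×381 + (805.8/2)×0.28×£170.00 = £6,933,555.70.
EOQ at £146.10 = 869.2 < 1400, so use break Q=1400: TC = 40,560×£146.10 + (40,560/1400.0)×381 + (1400.0/2)×0.28×£146.10 = £5,965,489.71.
Lowest total cost is £5,965,489.71 at Q = 1400.0.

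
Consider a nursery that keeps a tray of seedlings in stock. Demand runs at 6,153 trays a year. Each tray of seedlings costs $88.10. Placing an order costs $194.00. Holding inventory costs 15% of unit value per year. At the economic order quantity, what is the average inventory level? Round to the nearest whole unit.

Average inventory ≈ 213 trays

Holding cost H = 0.15 × $88.10 = $13.2150 per unit per year.
The optimal lot size = √(2DS/H) = √(2 × 6,153 × 194 / 13.215) ≈ 425.04.
Average inventory = Q*/2 ≈ 425.04 / 2 = 212.518.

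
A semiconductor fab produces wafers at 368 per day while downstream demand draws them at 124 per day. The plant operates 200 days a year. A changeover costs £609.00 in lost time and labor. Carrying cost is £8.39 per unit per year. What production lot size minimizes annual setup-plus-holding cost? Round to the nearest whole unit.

Annual demand D = 124 × 200 = 24,800.
Production build-up factor (1 − d/p) = 1 − 124/368 = 0.6630.
Q* = √(2DS / (H(1 − d/p))) = √(2 × 24,800 × 609 / (8.39 × 0.6630)).
= √(30,206,400 / 5.5629) ≈ 2330.223.

Q* ≈ 2,330 wafers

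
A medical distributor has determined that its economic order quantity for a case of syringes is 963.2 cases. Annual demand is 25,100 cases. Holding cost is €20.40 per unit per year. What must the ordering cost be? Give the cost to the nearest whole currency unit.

S ≈ €377

The basic EOQ model gives Q* = √(2DS/H); rearrange for the unknown.
From Q* = √(2DS/H): S = Q*²H / (2D) = 963.2² × 20.4 / (2 × 25,100) = 377.0157.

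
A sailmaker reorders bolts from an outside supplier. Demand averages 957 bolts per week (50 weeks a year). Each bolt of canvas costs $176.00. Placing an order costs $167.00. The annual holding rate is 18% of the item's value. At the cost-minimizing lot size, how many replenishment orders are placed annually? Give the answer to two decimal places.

Annual demand D = 957 × 50 = 47,850.
Holding cost H = 0.18 × $176.00 = $31.6800 per unit per year.
EOQ = √(2DS/H) = √(2 × 47,850 × 167 / 31.68) ≈ 710.27.
Orders per year = D / Q* = 47,850 / 710.27 ≈ 67.369.

N ≈ 67.37 orders per year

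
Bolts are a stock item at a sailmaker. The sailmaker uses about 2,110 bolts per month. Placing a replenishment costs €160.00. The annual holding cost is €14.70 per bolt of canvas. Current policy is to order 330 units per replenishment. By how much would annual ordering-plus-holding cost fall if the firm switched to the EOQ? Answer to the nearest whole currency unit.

Annual demand D = 2,110 × 12 = 25,320.
EOQ = √(2DS/H) = √(2 × 25,320 × 160 / 14.7) ≈ 742.42.
Cost at Q* = (D/Q*)S + (Q*/2)H = √(2DSH) ≈ €10,913.54.
Cost at Q = 330: (25,320/330)×160 + (330/2)×14.7 = €12,276.36 + €2,425.50 = €14,701.86.
Excess = €14,701.86 − €10,913.54 = €3,788.33.

Extra cost ≈ €3,788 per year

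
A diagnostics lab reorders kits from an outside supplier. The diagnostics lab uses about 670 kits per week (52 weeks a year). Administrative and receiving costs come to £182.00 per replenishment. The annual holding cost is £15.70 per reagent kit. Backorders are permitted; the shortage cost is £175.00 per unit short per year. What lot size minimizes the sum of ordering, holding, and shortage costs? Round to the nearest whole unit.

Annual demand D = 670 × 52 = 34,840.
With planned backorders, Q* = √(2DS/H) · √((H+B)/B).
√(2DS/H) = √(2 × 34,840 × 182 / 15.7) = 898.752.
√((H+B)/B) = √((15.7+175)/175) = 1.0439.
Q* ≈ 938.202.

Q* ≈ 938 kits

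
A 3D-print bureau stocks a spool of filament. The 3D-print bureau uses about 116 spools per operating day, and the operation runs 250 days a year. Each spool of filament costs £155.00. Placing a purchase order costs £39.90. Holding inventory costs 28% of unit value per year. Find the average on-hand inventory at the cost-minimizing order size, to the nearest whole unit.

Annual demand D = 116 × 250 = 29,000.
Holding cost H = 0.28 × £155.00 = £43.4000 per unit per year.
Q* = √(2DS/H) = √(2 × 29,000 × 39.9 / 43.4) ≈ 230.92.
Average inventory = Q*/2 ≈ 230.92 / 2 = 115.458.

Average inventory ≈ 115 spools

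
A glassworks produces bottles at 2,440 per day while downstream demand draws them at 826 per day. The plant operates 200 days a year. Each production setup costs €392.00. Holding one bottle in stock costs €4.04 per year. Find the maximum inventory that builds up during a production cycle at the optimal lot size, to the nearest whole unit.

I_max ≈ 4,605 bottles

Annual demand D = 826 × 200 = 165,200.
Production build-up factor (1 − d/p) = 1 − 826/2,440 = 0.6615.
Q* = √(2DS / (H(1 − d/p))) = √(2 × 165,200 × 392 / (4.04 × 0.6615)).
= √(129,516,800 / 2.6724) ≈ 6961.703.
Maximum inventory = Q*(1 − d/p) = 6961.703 × 0.6615 ≈ 4604.996.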